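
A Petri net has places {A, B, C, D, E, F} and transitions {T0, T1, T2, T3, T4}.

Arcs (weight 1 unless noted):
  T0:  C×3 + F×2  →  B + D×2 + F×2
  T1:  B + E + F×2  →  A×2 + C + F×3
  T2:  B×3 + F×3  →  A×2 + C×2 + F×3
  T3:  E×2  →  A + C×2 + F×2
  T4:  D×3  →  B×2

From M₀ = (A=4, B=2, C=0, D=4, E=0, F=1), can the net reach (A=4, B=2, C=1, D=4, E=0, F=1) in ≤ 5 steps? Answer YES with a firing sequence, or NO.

NO — not reachable within 5 firings

depth 0: 1 marking
depth 1: 2 markings reached so far
depth 2: 2 markings reached so far
(frontier empty at depth 2; search complete)
target is not among the 2 markings reachable within 5 steps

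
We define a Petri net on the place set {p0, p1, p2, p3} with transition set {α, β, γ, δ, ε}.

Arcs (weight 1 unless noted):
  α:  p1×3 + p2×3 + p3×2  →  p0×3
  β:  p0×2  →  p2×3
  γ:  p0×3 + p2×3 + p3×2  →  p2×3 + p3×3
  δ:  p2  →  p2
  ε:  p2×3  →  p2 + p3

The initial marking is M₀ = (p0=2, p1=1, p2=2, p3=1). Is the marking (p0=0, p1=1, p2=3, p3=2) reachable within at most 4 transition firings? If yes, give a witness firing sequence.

step 1: fire β:  (p0=2, p1=1, p2=2, p3=1) → (p0=0, p1=1, p2=5, p3=1)
step 2: fire ε:  (p0=0, p1=1, p2=5, p3=1) → (p0=0, p1=1, p2=3, p3=2)

YES — reachable via ⟨β, ε⟩ (2 firings)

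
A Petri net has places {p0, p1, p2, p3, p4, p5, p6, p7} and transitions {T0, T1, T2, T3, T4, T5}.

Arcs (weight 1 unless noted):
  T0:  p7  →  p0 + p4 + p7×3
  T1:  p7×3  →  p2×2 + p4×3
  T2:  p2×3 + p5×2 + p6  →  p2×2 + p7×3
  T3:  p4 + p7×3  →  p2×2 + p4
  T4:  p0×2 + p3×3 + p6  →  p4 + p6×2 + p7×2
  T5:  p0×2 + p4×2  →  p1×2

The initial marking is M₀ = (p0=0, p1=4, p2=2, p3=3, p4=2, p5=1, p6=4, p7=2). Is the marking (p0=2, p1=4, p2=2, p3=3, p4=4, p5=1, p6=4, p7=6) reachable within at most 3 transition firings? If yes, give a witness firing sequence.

YES — reachable via ⟨T0, T0⟩ (2 firings)

step 1: fire T0:  (p0=0, p1=4, p2=2, p3=3, p4=2, p5=1, p6=4, p7=2) → (p0=1, p1=4, p2=2, p3=3, p4=3, p5=1, p6=4, p7=4)
step 2: fire T0:  (p0=1, p1=4, p2=2, p3=3, p4=3, p5=1, p6=4, p7=4) → (p0=2, p1=4, p2=2, p3=3, p4=4, p5=1, p6=4, p7=6)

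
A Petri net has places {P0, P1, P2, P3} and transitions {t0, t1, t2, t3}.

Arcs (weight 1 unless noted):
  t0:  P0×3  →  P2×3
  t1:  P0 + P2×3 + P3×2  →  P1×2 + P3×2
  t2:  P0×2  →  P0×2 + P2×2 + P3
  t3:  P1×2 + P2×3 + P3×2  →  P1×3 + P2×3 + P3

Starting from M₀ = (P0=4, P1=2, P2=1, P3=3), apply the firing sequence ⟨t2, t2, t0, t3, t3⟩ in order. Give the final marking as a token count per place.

step 1: fire t2:  (P0=4, P1=2, P2=1, P3=3) → (P0=4, P1=2, P2=3, P3=4)
step 2: fire t2:  (P0=4, P1=2, P2=3, P3=4) → (P0=4, P1=2, P2=5, P3=5)
step 3: fire t0:  (P0=4, P1=2, P2=5, P3=5) → (P0=1, P1=2, P2=8, P3=5)
step 4: fire t3:  (P0=1, P1=2, P2=8, P3=5) → (P0=1, P1=3, P2=8, P3=4)
step 5: fire t3:  (P0=1, P1=3, P2=8, P3=4) → (P0=1, P1=4, P2=8, P3=3)

(P0=1, P1=4, P2=8, P3=3)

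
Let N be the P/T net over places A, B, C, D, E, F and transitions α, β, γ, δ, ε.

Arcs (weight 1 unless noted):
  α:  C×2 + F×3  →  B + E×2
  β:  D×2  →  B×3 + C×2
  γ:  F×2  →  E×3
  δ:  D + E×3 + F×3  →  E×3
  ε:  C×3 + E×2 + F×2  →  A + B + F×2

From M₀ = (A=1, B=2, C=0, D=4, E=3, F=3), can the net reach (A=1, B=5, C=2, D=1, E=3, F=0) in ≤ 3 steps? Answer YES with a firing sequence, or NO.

step 1: fire β:  (A=1, B=2, C=0, D=4, E=3, F=3) → (A=1, B=5, C=2, D=2, E=3, F=3)
step 2: fire δ:  (A=1, B=5, C=2, D=2, E=3, F=3) → (A=1, B=5, C=2, D=1, E=3, F=0)

YES — reachable via ⟨β, δ⟩ (2 firings)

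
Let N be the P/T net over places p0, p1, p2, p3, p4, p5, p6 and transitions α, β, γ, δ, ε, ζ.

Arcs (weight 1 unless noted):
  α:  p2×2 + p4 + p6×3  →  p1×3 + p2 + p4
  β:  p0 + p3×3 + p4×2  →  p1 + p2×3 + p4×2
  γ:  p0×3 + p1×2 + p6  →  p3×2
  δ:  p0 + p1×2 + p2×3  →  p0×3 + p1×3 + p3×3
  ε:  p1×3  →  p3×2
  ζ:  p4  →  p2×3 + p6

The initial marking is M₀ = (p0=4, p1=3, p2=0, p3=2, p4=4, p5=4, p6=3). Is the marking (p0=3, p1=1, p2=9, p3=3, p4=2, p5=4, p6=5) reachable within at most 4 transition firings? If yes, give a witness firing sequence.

NO — not reachable within 4 firings

depth 0: 1 marking
depth 1: 4 markings reached so far
depth 2: 11 markings reached so far
depth 3: 24 markings reached so far
depth 4: 48 markings reached so far
target is not among the 48 markings reachable within 4 steps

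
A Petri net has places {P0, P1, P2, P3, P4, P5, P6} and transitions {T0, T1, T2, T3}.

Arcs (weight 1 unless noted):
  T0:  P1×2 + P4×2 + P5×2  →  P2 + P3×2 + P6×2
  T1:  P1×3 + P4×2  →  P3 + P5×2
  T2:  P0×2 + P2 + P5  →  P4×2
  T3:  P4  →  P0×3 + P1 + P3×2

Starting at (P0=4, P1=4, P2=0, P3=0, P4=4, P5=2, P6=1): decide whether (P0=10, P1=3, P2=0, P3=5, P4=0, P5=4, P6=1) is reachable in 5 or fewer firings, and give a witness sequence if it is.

YES — reachable via ⟨T1, T3, T3⟩ (3 firings)

step 1: fire T1:  (P0=4, P1=4, P2=0, P3=0, P4=4, P5=2, P6=1) → (P0=4, P1=1, P2=0, P3=1, P4=2, P5=4, P6=1)
step 2: fire T3:  (P0=4, P1=1, P2=0, P3=1, P4=2, P5=4, P6=1) → (P0=7, P1=2, P2=0, P3=3, P4=1, P5=4, P6=1)
step 3: fire T3:  (P0=7, P1=2, P2=0, P3=3, P4=1, P5=4, P6=1) → (P0=10, P1=3, P2=0, P3=5, P4=0, P5=4, P6=1)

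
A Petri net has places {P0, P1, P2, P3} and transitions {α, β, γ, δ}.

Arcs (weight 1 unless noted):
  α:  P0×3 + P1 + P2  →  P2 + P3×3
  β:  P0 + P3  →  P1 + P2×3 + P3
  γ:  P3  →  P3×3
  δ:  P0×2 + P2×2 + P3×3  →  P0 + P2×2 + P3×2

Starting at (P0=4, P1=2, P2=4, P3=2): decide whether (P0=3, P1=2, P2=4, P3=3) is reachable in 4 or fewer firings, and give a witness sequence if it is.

YES — reachable via ⟨γ, δ⟩ (2 firings)

step 1: fire γ:  (P0=4, P1=2, P2=4, P3=2) → (P0=4, P1=2, P2=4, P3=4)
step 2: fire δ:  (P0=4, P1=2, P2=4, P3=4) → (P0=3, P1=2, P2=4, P3=3)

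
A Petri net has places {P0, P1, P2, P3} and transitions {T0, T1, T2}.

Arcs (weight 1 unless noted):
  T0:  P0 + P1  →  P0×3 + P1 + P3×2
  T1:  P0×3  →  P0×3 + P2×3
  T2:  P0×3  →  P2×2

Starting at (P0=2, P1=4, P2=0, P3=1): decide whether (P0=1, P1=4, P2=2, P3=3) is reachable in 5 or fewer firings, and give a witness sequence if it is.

YES — reachable via ⟨T0, T2⟩ (2 firings)

step 1: fire T0:  (P0=2, P1=4, P2=0, P3=1) → (P0=4, P1=4, P2=0, P3=3)
step 2: fire T2:  (P0=4, P1=4, P2=0, P3=3) → (P0=1, P1=4, P2=2, P3=3)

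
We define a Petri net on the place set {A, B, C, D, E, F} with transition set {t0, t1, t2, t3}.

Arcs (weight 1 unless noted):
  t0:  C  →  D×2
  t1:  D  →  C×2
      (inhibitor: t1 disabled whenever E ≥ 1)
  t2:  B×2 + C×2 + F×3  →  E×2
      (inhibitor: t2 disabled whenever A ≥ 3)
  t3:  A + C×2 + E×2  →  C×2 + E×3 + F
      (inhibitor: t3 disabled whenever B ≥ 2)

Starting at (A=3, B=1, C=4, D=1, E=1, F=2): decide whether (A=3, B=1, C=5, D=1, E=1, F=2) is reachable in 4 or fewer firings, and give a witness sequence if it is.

depth 0: 1 marking
depth 1: 2 markings reached so far
depth 2: 3 markings reached so far
depth 3: 4 markings reached so far
depth 4: 5 markings reached so far
target is not among the 5 markings reachable within 4 steps

NO — not reachable within 4 firings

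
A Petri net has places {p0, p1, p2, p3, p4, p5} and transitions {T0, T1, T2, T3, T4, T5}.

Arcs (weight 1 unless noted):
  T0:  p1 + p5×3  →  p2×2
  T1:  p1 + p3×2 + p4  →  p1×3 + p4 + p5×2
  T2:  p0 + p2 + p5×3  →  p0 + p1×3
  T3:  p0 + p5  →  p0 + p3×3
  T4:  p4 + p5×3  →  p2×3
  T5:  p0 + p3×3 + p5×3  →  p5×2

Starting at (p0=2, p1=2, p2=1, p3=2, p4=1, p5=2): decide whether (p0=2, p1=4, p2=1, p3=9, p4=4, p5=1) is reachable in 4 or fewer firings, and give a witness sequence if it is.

NO — not reachable within 4 firings

depth 0: 1 marking
depth 1: 3 markings reached so far
depth 2: 8 markings reached so far
depth 3: 14 markings reached so far
depth 4: 20 markings reached so far
target is not among the 20 markings reachable within 4 steps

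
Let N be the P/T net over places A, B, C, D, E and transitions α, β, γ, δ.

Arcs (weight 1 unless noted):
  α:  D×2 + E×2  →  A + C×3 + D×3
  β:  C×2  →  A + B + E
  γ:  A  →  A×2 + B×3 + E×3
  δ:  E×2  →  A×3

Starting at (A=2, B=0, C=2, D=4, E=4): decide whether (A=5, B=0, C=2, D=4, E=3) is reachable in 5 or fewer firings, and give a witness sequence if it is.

NO — not reachable within 5 firings

depth 0: 1 marking
depth 1: 5 markings reached so far
depth 2: 14 markings reached so far
depth 3: 27 markings reached so far
depth 4: 46 markings reached so far
depth 5: 73 markings reached so far
target is not among the 73 markings reachable within 5 steps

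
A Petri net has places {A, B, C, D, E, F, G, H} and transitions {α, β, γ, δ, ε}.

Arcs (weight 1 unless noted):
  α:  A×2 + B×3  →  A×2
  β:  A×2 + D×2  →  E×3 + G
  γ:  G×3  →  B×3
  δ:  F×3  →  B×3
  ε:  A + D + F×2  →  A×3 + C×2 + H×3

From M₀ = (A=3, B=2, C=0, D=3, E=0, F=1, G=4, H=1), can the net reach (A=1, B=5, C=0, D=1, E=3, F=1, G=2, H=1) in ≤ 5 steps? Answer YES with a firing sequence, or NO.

step 1: fire β:  (A=3, B=2, C=0, D=3, E=0, F=1, G=4, H=1) → (A=1, B=2, C=0, D=1, E=3, F=1, G=5, H=1)
step 2: fire γ:  (A=1, B=2, C=0, D=1, E=3, F=1, G=5, H=1) → (A=1, B=5, C=0, D=1, E=3, F=1, G=2, H=1)

YES — reachable via ⟨β, γ⟩ (2 firings)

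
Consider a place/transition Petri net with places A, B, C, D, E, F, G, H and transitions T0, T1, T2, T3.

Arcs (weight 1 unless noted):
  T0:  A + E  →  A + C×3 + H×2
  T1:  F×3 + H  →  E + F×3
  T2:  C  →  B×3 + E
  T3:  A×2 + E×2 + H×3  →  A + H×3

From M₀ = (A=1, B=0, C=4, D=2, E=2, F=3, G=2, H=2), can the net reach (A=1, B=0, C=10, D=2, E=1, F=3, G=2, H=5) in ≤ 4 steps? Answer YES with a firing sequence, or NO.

step 1: fire T0:  (A=1, B=0, C=4, D=2, E=2, F=3, G=2, H=2) → (A=1, B=0, C=7, D=2, E=1, F=3, G=2, H=4)
step 2: fire T0:  (A=1, B=0, C=7, D=2, E=1, F=3, G=2, H=4) → (A=1, B=0, C=10, D=2, E=0, F=3, G=2, H=6)
step 3: fire T1:  (A=1, B=0, C=10, D=2, E=0, F=3, G=2, H=6) → (A=1, B=0, C=10, D=2, E=1, F=3, G=2, H=5)

YES — reachable via ⟨T0, T0, T1⟩ (3 firings)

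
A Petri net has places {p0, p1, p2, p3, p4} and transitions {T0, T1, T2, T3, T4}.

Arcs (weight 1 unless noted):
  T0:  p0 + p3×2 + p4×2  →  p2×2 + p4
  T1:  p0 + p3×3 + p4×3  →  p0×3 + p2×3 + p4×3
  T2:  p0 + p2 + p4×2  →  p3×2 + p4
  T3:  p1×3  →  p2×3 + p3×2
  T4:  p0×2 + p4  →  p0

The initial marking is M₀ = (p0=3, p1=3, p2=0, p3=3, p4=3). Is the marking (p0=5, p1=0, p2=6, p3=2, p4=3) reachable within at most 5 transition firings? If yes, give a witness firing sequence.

step 1: fire T1:  (p0=3, p1=3, p2=0, p3=3, p4=3) → (p0=5, p1=3, p2=3, p3=0, p4=3)
step 2: fire T3:  (p0=5, p1=3, p2=3, p3=0, p4=3) → (p0=5, p1=0, p2=6, p3=2, p4=3)

YES — reachable via ⟨T1, T3⟩ (2 firings)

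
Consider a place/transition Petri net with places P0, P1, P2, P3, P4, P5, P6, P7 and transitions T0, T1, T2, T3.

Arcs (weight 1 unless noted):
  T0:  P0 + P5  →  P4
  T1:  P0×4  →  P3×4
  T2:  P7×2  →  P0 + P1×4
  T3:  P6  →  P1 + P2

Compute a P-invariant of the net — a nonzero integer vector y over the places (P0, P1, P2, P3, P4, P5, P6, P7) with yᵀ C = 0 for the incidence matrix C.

Incidence matrix C (rows=places, cols=transitions):
       T0   T1   T2   T3
   P0  -1   -4    1    0
   P1   0    0    4    1
   P2   0    0    0    1
   P3   0    4    0    0
   P4   1    0    0    0
   P5  -1    0    0    0
   P6   0    0    0   -1
   P7   0    0   -2    0

Candidate y = [4, -1, 1, 4, 4, 0, 0, 0]; check y·C column-wise:
  col T0: 4·-1 + -1·0 + 1·0 + 4·0 + 4·1 + 0·-1 = 0
  col T1: 4·-4 + -1·0 + 1·0 + 4·4 + 4·0 = 0
  col T2: 4·1 + -1·4 + 1·0 + 4·0 + 4·0 + 0·-2 = 0
  col T3: 4·0 + -1·1 + 1·1 + 4·0 + 4·0 + 0·-1 = 0

y = (P0:4, P1:-1, P2:1, P3:4, P4:4, P5:0, P6:0, P7:0)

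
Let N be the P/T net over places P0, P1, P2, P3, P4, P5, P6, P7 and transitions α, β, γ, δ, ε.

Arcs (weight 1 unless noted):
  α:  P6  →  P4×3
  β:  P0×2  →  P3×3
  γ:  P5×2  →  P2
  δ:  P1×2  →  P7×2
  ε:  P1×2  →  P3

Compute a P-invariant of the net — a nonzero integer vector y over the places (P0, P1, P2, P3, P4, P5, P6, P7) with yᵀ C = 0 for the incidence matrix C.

Incidence matrix C (rows=places, cols=transitions):
        α    β    γ    δ    ε
   P0   0   -2    0    0    0
   P1   0    0    0   -2   -2
   P2   0    0    1    0    0
   P3   0    3    0    0    1
   P4   3    0    0    0    0
   P5   0    0   -2    0    0
   P6  -1    0    0    0    0
   P7   0    0    0    2    0

Candidate y = [0, 0, 2, 0, 0, 1, 0, 0]; check y·C column-wise:
  col α: 2·0 + 0·3 + 1·0 + 0·-1 = 0
  col β: 0·-2 + 2·0 + 0·3 + 1·0 = 0
  col γ: 2·1 + 1·-2 = 0
  col δ: 0·-2 + 2·0 + 1·0 + 0·2 = 0
  col ε: 0·-2 + 2·0 + 0·1 + 1·0 = 0

y = (P0:0, P1:0, P2:2, P3:0, P4:0, P5:1, P6:0, P7:0)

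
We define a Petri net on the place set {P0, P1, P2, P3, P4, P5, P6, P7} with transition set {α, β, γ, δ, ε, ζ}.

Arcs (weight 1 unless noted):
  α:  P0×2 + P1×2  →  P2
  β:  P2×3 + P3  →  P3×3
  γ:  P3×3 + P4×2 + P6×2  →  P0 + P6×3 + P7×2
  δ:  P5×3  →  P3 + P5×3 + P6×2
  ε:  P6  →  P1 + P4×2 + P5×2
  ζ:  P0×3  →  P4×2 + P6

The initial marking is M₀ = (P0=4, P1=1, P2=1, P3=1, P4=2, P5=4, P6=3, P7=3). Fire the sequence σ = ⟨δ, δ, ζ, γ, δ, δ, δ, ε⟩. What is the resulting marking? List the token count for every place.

step 1: fire δ:  (P0=4, P1=1, P2=1, P3=1, P4=2, P5=4, P6=3, P7=3) → (P0=4, P1=1, P2=1, P3=2, P4=2, P5=4, P6=5, P7=3)
step 2: fire δ:  (P0=4, P1=1, P2=1, P3=2, P4=2, P5=4, P6=5, P7=3) → (P0=4, P1=1, P2=1, P3=3, P4=2, P5=4, P6=7, P7=3)
step 3: fire ζ:  (P0=4, P1=1, P2=1, P3=3, P4=2, P5=4, P6=7, P7=3) → (P0=1, P1=1, P2=1, P3=3, P4=4, P5=4, P6=8, P7=3)
step 4: fire γ:  (P0=1, P1=1, P2=1, P3=3, P4=4, P5=4, P6=8, P7=3) → (P0=2, P1=1, P2=1, P3=0, P4=2, P5=4, P6=9, P7=5)
step 5: fire δ:  (P0=2, P1=1, P2=1, P3=0, P4=2, P5=4, P6=9, P7=5) → (P0=2, P1=1, P2=1, P3=1, P4=2, P5=4, P6=11, P7=5)
step 6: fire δ:  (P0=2, P1=1, P2=1, P3=1, P4=2, P5=4, P6=11, P7=5) → (P0=2, P1=1, P2=1, P3=2, P4=2, P5=4, P6=13, P7=5)
step 7: fire δ:  (P0=2, P1=1, P2=1, P3=2, P4=2, P5=4, P6=13, P7=5) → (P0=2, P1=1, P2=1, P3=3, P4=2, P5=4, P6=15, P7=5)
step 8: fire ε:  (P0=2, P1=1, P2=1, P3=3, P4=2, P5=4, P6=15, P7=5) → (P0=2, P1=2, P2=1, P3=3, P4=4, P5=6, P6=14, P7=5)

(P0=2, P1=2, P2=1, P3=3, P4=4, P5=6, P6=14, P7=5)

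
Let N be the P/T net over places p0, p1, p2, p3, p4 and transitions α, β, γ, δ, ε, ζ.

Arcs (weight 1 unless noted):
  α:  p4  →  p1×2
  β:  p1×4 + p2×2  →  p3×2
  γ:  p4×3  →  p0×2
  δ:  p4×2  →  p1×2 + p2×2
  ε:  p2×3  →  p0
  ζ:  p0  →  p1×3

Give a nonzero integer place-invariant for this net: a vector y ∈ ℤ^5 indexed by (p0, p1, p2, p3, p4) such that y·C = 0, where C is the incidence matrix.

y = (p0:3, p1:1, p2:1, p3:3, p4:2)

Incidence matrix C (rows=places, cols=transitions):
        α    β    γ    δ    ε    ζ
   p0   0    0    2    0    1   -1
   p1   2   -4    0    2    0    3
   p2   0   -2    0    2   -3    0
   p3   0    2    0    0    0    0
   p4  -1    0   -3   -2    0    0

Candidate y = [3, 1, 1, 3, 2]; check y·C column-wise:
  col α: 3·0 + 1·2 + 1·0 + 3·0 + 2·-1 = 0
  col β: 3·0 + 1·-4 + 1·-2 + 3·2 + 2·0 = 0
  col γ: 3·2 + 1·0 + 1·0 + 3·0 + 2·-3 = 0
  col δ: 3·0 + 1·2 + 1·2 + 3·0 + 2·-2 = 0
  col ε: 3·1 + 1·0 + 1·-3 + 3·0 + 2·0 = 0
  col ζ: 3·-1 + 1·3 + 1·0 + 3·0 + 2·0 = 0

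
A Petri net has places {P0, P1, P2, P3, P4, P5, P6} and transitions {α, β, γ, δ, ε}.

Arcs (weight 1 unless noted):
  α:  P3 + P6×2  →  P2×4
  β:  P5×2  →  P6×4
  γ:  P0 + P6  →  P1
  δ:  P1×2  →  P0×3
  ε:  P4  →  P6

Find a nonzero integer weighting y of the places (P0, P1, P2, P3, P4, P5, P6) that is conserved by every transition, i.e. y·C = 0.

y = (P0:0, P1:0, P2:1, P3:4, P4:0, P5:0, P6:0)

Incidence matrix C (rows=places, cols=transitions):
        α    β    γ    δ    ε
   P0   0    0   -1    3    0
   P1   0    0    1   -2    0
   P2   4    0    0    0    0
   P3  -1    0    0    0    0
   P4   0    0    0    0   -1
   P5   0   -2    0    0    0
   P6  -2    4   -1    0    1

Candidate y = [0, 0, 1, 4, 0, 0, 0]; check y·C column-wise:
  col α: 1·4 + 4·-1 + 0·-2 = 0
  col β: 1·0 + 4·0 + 0·-2 + 0·4 = 0
  col γ: 0·-1 + 0·1 + 1·0 + 4·0 + 0·-1 = 0
  col δ: 0·3 + 0·-2 + 1·0 + 4·0 = 0
  col ε: 1·0 + 4·0 + 0·-1 + 0·1 = 0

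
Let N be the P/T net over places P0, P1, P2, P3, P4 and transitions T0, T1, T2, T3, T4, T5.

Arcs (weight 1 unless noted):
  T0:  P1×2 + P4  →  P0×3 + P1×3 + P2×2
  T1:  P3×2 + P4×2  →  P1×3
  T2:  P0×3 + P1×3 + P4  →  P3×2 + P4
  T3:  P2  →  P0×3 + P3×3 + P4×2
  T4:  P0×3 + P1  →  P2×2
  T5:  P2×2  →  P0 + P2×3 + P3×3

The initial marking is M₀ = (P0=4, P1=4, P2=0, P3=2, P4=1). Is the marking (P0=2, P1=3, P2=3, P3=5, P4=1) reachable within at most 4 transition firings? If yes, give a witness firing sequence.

YES — reachable via ⟨T4, T5⟩ (2 firings)

step 1: fire T4:  (P0=4, P1=4, P2=0, P3=2, P4=1) → (P0=1, P1=3, P2=2, P3=2, P4=1)
step 2: fire T5:  (P0=1, P1=3, P2=2, P3=2, P4=1) → (P0=2, P1=3, P2=3, P3=5, P4=1)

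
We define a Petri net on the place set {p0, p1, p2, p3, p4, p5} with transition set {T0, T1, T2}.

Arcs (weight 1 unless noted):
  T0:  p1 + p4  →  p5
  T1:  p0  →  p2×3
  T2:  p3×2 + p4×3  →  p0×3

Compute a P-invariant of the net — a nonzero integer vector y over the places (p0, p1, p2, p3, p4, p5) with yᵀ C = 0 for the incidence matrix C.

y = (p0:6, p1:0, p2:2, p3:9, p4:0, p5:0)

Incidence matrix C (rows=places, cols=transitions):
       T0   T1   T2
   p0   0   -1    3
   p1  -1    0    0
   p2   0    3    0
   p3   0    0   -2
   p4  -1    0   -3
   p5   1    0    0

Candidate y = [6, 0, 2, 9, 0, 0]; check y·C column-wise:
  col T0: 6·0 + 0·-1 + 2·0 + 9·0 + 0·-1 + 0·1 = 0
  col T1: 6·-1 + 2·3 + 9·0 = 0
  col T2: 6·3 + 2·0 + 9·-2 + 0·-3 = 0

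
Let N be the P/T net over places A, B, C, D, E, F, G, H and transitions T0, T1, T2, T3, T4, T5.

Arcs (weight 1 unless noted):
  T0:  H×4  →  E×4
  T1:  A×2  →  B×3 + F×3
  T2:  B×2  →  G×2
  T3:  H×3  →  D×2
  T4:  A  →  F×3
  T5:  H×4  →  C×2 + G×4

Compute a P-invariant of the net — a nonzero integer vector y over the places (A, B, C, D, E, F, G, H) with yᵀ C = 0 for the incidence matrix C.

Incidence matrix C (rows=places, cols=transitions):
       T0   T1   T2   T3   T4   T5
    A   0   -2    0    0   -1    0
    B   0    3   -2    0    0    0
    C   0    0    0    0    0    2
    D   0    0    0    2    0    0
    E   4    0    0    0    0    0
    F   0    3    0    0    3    0
    G   0    0    2    0    0    4
    H  -4    0    0   -3    0   -4

Candidate y = [3, 1, -2, 0, 0, 1, 1, 0]; check y·C column-wise:
  col T0: 3·0 + 1·0 + -2·0 + 0·4 + 1·0 + 1·0 + 0·-4 = 0
  col T1: 3·-2 + 1·3 + -2·0 + 1·3 + 1·0 = 0
  col T2: 3·0 + 1·-2 + -2·0 + 1·0 + 1·2 = 0
  col T3: 3·0 + 1·0 + -2·0 + 0·2 + 1·0 + 1·0 + 0·-3 = 0
  col T4: 3·-1 + 1·0 + -2·0 + 1·3 + 1·0 = 0
  col T5: 3·0 + 1·0 + -2·2 + 1·0 + 1·4 + 0·-4 = 0

y = (A:3, B:1, C:-2, D:0, E:0, F:1, G:1, H:0)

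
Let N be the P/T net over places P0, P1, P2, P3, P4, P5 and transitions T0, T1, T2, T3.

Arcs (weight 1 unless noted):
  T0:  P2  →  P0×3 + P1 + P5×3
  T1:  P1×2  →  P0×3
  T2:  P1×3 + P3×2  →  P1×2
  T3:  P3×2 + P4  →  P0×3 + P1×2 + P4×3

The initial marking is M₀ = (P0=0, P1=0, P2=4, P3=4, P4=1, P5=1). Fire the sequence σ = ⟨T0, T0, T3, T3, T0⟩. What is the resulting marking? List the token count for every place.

step 1: fire T0:  (P0=0, P1=0, P2=4, P3=4, P4=1, P5=1) → (P0=3, P1=1, P2=3, P3=4, P4=1, P5=4)
step 2: fire T0:  (P0=3, P1=1, P2=3, P3=4, P4=1, P5=4) → (P0=6, P1=2, P2=2, P3=4, P4=1, P5=7)
step 3: fire T3:  (P0=6, P1=2, P2=2, P3=4, P4=1, P5=7) → (P0=9, P1=4, P2=2, P3=2, P4=3, P5=7)
step 4: fire T3:  (P0=9, P1=4, P2=2, P3=2, P4=3, P5=7) → (P0=12, P1=6, P2=2, P3=0, P4=5, P5=7)
step 5: fire T0:  (P0=12, P1=6, P2=2, P3=0, P4=5, P5=7) → (P0=15, P1=7, P2=1, P3=0, P4=5, P5=10)

(P0=15, P1=7, P2=1, P3=0, P4=5, P5=10)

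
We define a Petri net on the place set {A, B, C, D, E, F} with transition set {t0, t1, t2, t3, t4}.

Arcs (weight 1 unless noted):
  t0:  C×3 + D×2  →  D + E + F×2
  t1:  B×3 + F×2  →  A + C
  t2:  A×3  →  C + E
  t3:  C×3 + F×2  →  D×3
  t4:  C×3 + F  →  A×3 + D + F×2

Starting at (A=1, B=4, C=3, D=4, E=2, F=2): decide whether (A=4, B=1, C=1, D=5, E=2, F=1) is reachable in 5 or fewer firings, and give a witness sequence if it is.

depth 0: 1 marking
depth 1: 5 markings reached so far
depth 2: 8 markings reached so far
depth 3: 9 markings reached so far
depth 4: 9 markings reached so far
(frontier empty at depth 4; search complete)
target is not among the 9 markings reachable within 5 steps

NO — not reachable within 5 firings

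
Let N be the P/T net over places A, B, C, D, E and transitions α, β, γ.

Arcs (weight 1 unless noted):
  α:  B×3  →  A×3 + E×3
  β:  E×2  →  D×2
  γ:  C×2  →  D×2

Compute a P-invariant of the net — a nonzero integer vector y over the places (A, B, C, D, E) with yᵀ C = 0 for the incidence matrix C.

y = (A:1, B:1, C:0, D:0, E:0)

Incidence matrix C (rows=places, cols=transitions):
        α    β    γ
    A   3    0    0
    B  -3    0    0
    C   0    0   -2
    D   0    2    2
    E   3   -2    0

Candidate y = [1, 1, 0, 0, 0]; check y·C column-wise:
  col α: 1·3 + 1·-3 + 0·3 = 0
  col β: 1·0 + 1·0 + 0·2 + 0·-2 = 0
  col γ: 1·0 + 1·0 + 0·-2 + 0·2 = 0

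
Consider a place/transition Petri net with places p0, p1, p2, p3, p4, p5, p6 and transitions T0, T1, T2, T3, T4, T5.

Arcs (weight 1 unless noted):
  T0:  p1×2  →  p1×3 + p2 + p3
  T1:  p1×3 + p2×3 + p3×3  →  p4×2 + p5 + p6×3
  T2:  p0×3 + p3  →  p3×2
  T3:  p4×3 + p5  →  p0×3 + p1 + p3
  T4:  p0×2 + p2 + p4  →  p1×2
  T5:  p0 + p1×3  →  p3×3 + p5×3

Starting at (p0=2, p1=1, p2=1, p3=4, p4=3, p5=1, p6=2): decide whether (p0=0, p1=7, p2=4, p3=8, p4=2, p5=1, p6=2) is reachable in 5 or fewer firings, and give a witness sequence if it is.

step 1: fire T4:  (p0=2, p1=1, p2=1, p3=4, p4=3, p5=1, p6=2) → (p0=0, p1=3, p2=0, p3=4, p4=2, p5=1, p6=2)
step 2: fire T0:  (p0=0, p1=3, p2=0, p3=4, p4=2, p5=1, p6=2) → (p0=0, p1=4, p2=1, p3=5, p4=2, p5=1, p6=2)
step 3: fire T0:  (p0=0, p1=4, p2=1, p3=5, p4=2, p5=1, p6=2) → (p0=0, p1=5, p2=2, p3=6, p4=2, p5=1, p6=2)
step 4: fire T0:  (p0=0, p1=5, p2=2, p3=6, p4=2, p5=1, p6=2) → (p0=0, p1=6, p2=3, p3=7, p4=2, p5=1, p6=2)
step 5: fire T0:  (p0=0, p1=6, p2=3, p3=7, p4=2, p5=1, p6=2) → (p0=0, p1=7, p2=4, p3=8, p4=2, p5=1, p6=2)

YES — reachable via ⟨T4, T0, T0, T0, T0⟩ (5 firings)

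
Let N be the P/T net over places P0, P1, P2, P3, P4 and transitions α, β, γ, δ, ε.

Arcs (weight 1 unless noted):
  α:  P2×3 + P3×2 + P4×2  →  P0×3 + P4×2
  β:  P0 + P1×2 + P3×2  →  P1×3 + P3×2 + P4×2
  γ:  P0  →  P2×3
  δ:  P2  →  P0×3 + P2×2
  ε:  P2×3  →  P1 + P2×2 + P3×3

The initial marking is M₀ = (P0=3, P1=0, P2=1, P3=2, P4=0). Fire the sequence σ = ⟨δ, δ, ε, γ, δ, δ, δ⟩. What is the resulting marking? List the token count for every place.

step 1: fire δ:  (P0=3, P1=0, P2=1, P3=2, P4=0) → (P0=6, P1=0, P2=2, P3=2, P4=0)
step 2: fire δ:  (P0=6, P1=0, P2=2, P3=2, P4=0) → (P0=9, P1=0, P2=3, P3=2, P4=0)
step 3: fire ε:  (P0=9, P1=0, P2=3, P3=2, P4=0) → (P0=9, P1=1, P2=2, P3=5, P4=0)
step 4: fire γ:  (P0=9, P1=1, P2=2, P3=5, P4=0) → (P0=8, P1=1, P2=5, P3=5, P4=0)
step 5: fire δ:  (P0=8, P1=1, P2=5, P3=5, P4=0) → (P0=11, P1=1, P2=6, P3=5, P4=0)
step 6: fire δ:  (P0=11, P1=1, P2=6, P3=5, P4=0) → (P0=14, P1=1, P2=7, P3=5, P4=0)
step 7: fire δ:  (P0=14, P1=1, P2=7, P3=5, P4=0) → (P0=17, P1=1, P2=8, P3=5, P4=0)

(P0=17, P1=1, P2=8, P3=5, P4=0)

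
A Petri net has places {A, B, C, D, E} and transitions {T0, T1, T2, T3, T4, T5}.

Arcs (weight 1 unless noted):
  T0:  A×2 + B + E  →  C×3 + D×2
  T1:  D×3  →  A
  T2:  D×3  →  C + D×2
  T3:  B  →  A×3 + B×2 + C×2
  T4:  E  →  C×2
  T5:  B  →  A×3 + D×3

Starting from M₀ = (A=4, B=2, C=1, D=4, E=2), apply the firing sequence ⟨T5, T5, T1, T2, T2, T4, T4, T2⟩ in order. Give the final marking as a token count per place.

(A=11, B=0, C=8, D=4, E=0)

step 1: fire T5:  (A=4, B=2, C=1, D=4, E=2) → (A=7, B=1, C=1, D=7, E=2)
step 2: fire T5:  (A=7, B=1, C=1, D=7, E=2) → (A=10, B=0, C=1, D=10, E=2)
step 3: fire T1:  (A=10, B=0, C=1, D=10, E=2) → (A=11, B=0, C=1, D=7, E=2)
step 4: fire T2:  (A=11, B=0, C=1, D=7, E=2) → (A=11, B=0, C=2, D=6, E=2)
step 5: fire T2:  (A=11, B=0, C=2, D=6, E=2) → (A=11, B=0, C=3, D=5, E=2)
step 6: fire T4:  (A=11, B=0, C=3, D=5, E=2) → (A=11, B=0, C=5, D=5, E=1)
step 7: fire T4:  (A=11, B=0, C=5, D=5, E=1) → (A=11, B=0, C=7, D=5, E=0)
step 8: fire T2:  (A=11, B=0, C=7, D=5, E=0) → (A=11, B=0, C=8, D=4, E=0)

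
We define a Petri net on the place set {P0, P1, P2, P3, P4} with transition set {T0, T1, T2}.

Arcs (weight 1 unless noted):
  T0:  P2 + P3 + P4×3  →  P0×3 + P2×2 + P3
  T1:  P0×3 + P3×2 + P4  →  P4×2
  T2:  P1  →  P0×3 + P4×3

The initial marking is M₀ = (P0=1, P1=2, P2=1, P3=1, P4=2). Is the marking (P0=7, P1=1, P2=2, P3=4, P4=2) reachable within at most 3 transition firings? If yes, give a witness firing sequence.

NO — not reachable within 3 firings

depth 0: 1 marking
depth 1: 2 markings reached so far
depth 2: 4 markings reached so far
depth 3: 5 markings reached so far
target is not among the 5 markings reachable within 3 steps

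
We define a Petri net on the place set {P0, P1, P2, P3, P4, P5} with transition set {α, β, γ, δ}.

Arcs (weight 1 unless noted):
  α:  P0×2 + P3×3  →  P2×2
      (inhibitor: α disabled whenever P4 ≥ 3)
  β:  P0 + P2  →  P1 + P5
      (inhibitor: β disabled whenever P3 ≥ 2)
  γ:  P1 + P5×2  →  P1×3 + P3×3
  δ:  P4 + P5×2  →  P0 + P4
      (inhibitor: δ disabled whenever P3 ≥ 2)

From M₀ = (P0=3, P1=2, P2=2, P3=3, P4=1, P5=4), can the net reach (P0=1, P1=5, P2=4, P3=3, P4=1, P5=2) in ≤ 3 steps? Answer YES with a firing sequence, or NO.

depth 0: 1 marking
depth 1: 3 markings reached so far
depth 2: 7 markings reached so far
depth 3: 12 markings reached so far
target is not among the 12 markings reachable within 3 steps

NO — not reachable within 3 firings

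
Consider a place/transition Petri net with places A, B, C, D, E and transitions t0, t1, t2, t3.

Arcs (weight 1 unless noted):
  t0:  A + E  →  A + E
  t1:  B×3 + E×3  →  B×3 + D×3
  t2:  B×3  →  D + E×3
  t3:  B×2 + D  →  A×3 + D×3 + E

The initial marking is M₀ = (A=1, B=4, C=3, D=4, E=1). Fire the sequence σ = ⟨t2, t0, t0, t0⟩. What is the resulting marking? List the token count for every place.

(A=1, B=1, C=3, D=5, E=4)

step 1: fire t2:  (A=1, B=4, C=3, D=4, E=1) → (A=1, B=1, C=3, D=5, E=4)
step 2: fire t0:  (A=1, B=1, C=3, D=5, E=4) → (A=1, B=1, C=3, D=5, E=4)
step 3: fire t0:  (A=1, B=1, C=3, D=5, E=4) → (A=1, B=1, C=3, D=5, E=4)
step 4: fire t0:  (A=1, B=1, C=3, D=5, E=4) → (A=1, B=1, C=3, D=5, E=4)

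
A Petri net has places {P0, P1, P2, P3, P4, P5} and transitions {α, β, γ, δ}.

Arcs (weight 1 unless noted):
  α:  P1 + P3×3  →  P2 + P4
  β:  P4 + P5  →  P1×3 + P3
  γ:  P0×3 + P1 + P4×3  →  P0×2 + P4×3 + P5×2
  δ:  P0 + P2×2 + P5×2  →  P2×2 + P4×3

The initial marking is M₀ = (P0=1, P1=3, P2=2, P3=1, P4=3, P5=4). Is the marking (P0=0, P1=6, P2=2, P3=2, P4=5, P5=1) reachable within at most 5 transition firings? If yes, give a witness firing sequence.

YES — reachable via ⟨β, δ⟩ (2 firings)

step 1: fire β:  (P0=1, P1=3, P2=2, P3=1, P4=3, P5=4) → (P0=1, P1=6, P2=2, P3=2, P4=2, P5=3)
step 2: fire δ:  (P0=1, P1=6, P2=2, P3=2, P4=2, P5=3) → (P0=0, P1=6, P2=2, P3=2, P4=5, P5=1)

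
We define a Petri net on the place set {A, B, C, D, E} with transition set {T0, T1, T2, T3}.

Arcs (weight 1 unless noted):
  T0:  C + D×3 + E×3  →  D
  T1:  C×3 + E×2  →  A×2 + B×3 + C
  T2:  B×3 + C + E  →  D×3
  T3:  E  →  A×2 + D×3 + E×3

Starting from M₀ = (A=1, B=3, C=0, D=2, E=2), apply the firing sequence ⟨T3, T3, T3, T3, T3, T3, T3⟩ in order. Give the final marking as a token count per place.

(A=15, B=3, C=0, D=23, E=16)

step 1: fire T3:  (A=1, B=3, C=0, D=2, E=2) → (A=3, B=3, C=0, D=5, E=4)
step 2: fire T3:  (A=3, B=3, C=0, D=5, E=4) → (A=5, B=3, C=0, D=8, E=6)
step 3: fire T3:  (A=5, B=3, C=0, D=8, E=6) → (A=7, B=3, C=0, D=11, E=8)
step 4: fire T3:  (A=7, B=3, C=0, D=11, E=8) → (A=9, B=3, C=0, D=14, E=10)
step 5: fire T3:  (A=9, B=3, C=0, D=14, E=10) → (A=11, B=3, C=0, D=17, E=12)
step 6: fire T3:  (A=11, B=3, C=0, D=17, E=12) → (A=13, B=3, C=0, D=20, E=14)
step 7: fire T3:  (A=13, B=3, C=0, D=20, E=14) → (A=15, B=3, C=0, D=23, E=16)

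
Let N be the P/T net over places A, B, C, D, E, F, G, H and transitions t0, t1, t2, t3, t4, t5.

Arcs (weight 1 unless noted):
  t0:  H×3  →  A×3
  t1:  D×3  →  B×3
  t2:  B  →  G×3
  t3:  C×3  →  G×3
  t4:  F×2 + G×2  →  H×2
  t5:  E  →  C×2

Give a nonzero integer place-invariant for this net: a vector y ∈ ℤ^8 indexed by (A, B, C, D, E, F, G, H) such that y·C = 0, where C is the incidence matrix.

Incidence matrix C (rows=places, cols=transitions):
       t0   t1   t2   t3   t4   t5
    A   3    0    0    0    0    0
    B   0    3   -1    0    0    0
    C   0    0    0   -3    0    2
    D   0   -3    0    0    0    0
    E   0    0    0    0    0   -1
    F   0    0    0    0   -2    0
    G   0    0    3    3   -2    0
    H  -3    0    0    0    2    0

Candidate y = [0, 3, 1, 3, 2, -1, 1, 0]; check y·C column-wise:
  col t0: 0·3 + 3·0 + 1·0 + 3·0 + 2·0 + -1·0 + 1·0 + 0·-3 = 0
  col t1: 3·3 + 1·0 + 3·-3 + 2·0 + -1·0 + 1·0 = 0
  col t2: 3·-1 + 1·0 + 3·0 + 2·0 + -1·0 + 1·3 = 0
  col t3: 3·0 + 1·-3 + 3·0 + 2·0 + -1·0 + 1·3 = 0
  col t4: 3·0 + 1·0 + 3·0 + 2·0 + -1·-2 + 1·-2 + 0·2 = 0
  col t5: 3·0 + 1·2 + 3·0 + 2·-1 + -1·0 + 1·0 = 0

y = (A:0, B:3, C:1, D:3, E:2, F:-1, G:1, H:0)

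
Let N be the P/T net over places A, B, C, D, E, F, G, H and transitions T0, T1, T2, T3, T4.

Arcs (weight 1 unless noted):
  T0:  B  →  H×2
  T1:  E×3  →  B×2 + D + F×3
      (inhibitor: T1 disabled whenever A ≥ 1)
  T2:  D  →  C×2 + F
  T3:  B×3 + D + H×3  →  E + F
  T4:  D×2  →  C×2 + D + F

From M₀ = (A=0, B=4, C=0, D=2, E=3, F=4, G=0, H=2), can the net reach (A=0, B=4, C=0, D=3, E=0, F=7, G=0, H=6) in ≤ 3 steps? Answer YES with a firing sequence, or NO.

step 1: fire T0:  (A=0, B=4, C=0, D=2, E=3, F=4, G=0, H=2) → (A=0, B=3, C=0, D=2, E=3, F=4, G=0, H=4)
step 2: fire T0:  (A=0, B=3, C=0, D=2, E=3, F=4, G=0, H=4) → (A=0, B=2, C=0, D=2, E=3, F=4, G=0, H=6)
step 3: fire T1:  (A=0, B=2, C=0, D=2, E=3, F=4, G=0, H=6) → (A=0, B=4, C=0, D=3, E=0, F=7, G=0, H=6)

YES — reachable via ⟨T0, T0, T1⟩ (3 firings)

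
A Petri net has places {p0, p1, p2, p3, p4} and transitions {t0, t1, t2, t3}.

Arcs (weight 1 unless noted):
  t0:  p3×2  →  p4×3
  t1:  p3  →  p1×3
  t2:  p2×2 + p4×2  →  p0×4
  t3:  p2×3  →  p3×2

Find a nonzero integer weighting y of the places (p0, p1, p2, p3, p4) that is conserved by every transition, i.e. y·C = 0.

Incidence matrix C (rows=places, cols=transitions):
       t0   t1   t2   t3
   p0   0    0    4    0
   p1   0    3    0    0
   p2   0    0   -2   -3
   p3  -2   -1    0    2
   p4   3    0   -2    0

Candidate y = [2, 1, 2, 3, 2]; check y·C column-wise:
  col t0: 2·0 + 1·0 + 2·0 + 3·-2 + 2·3 = 0
  col t1: 2·0 + 1·3 + 2·0 + 3·-1 + 2·0 = 0
  col t2: 2·4 + 1·0 + 2·-2 + 3·0 + 2·-2 = 0
  col t3: 2·0 + 1·0 + 2·-3 + 3·2 + 2·0 = 0

y = (p0:2, p1:1, p2:2, p3:3, p4:2)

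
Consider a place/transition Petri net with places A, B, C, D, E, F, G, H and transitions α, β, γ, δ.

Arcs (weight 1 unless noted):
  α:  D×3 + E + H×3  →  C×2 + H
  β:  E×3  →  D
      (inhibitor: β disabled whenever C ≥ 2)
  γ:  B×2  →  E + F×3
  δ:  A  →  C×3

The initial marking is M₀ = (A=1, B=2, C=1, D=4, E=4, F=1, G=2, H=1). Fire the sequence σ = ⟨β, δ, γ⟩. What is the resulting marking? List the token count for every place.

step 1: fire β:  (A=1, B=2, C=1, D=4, E=4, F=1, G=2, H=1) → (A=1, B=2, C=1, D=5, E=1, F=1, G=2, H=1)
step 2: fire δ:  (A=1, B=2, C=1, D=5, E=1, F=1, G=2, H=1) → (A=0, B=2, C=4, D=5, E=1, F=1, G=2, H=1)
step 3: fire γ:  (A=0, B=2, C=4, D=5, E=1, F=1, G=2, H=1) → (A=0, B=0, C=4, D=5, E=2, F=4, G=2, H=1)

(A=0, B=0, C=4, D=5, E=2, F=4, G=2, H=1)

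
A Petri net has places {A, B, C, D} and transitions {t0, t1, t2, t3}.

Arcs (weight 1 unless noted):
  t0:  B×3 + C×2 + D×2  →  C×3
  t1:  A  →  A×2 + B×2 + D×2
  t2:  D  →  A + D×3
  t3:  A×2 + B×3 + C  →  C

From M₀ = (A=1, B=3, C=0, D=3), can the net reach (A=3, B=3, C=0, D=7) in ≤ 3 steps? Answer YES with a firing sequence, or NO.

YES — reachable via ⟨t2, t2⟩ (2 firings)

step 1: fire t2:  (A=1, B=3, C=0, D=3) → (A=2, B=3, C=0, D=5)
step 2: fire t2:  (A=2, B=3, C=0, D=5) → (A=3, B=3, C=0, D=7)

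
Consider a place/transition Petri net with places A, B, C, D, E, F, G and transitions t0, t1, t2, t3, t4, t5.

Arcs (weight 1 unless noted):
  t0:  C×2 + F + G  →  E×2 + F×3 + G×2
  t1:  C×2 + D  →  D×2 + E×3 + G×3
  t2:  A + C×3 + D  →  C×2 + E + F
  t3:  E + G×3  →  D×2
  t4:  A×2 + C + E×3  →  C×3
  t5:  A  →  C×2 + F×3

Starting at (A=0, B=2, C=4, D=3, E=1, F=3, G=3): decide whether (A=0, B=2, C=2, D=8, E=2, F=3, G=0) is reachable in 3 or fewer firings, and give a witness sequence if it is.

YES — reachable via ⟨t1, t3, t3⟩ (3 firings)

step 1: fire t1:  (A=0, B=2, C=4, D=3, E=1, F=3, G=3) → (A=0, B=2, C=2, D=4, E=4, F=3, G=6)
step 2: fire t3:  (A=0, B=2, C=2, D=4, E=4, F=3, G=6) → (A=0, B=2, C=2, D=6, E=3, F=3, G=3)
step 3: fire t3:  (A=0, B=2, C=2, D=6, E=3, F=3, G=3) → (A=0, B=2, C=2, D=8, E=2, F=3, G=0)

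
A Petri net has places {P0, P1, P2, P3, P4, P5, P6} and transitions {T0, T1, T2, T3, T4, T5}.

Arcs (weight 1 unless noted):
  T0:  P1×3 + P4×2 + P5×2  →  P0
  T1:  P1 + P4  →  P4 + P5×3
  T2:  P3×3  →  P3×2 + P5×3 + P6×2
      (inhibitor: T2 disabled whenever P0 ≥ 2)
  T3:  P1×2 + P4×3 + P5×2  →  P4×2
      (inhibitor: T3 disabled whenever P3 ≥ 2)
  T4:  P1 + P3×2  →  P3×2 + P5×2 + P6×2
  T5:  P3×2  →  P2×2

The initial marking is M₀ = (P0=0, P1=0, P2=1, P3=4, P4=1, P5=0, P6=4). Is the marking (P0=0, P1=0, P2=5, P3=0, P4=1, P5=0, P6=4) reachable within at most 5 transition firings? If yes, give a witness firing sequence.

step 1: fire T5:  (P0=0, P1=0, P2=1, P3=4, P4=1, P5=0, P6=4) → (P0=0, P1=0, P2=3, P3=2, P4=1, P5=0, P6=4)
step 2: fire T5:  (P0=0, P1=0, P2=3, P3=2, P4=1, P5=0, P6=4) → (P0=0, P1=0, P2=5, P3=0, P4=1, P5=0, P6=4)

YES — reachable via ⟨T5, T5⟩ (2 firings)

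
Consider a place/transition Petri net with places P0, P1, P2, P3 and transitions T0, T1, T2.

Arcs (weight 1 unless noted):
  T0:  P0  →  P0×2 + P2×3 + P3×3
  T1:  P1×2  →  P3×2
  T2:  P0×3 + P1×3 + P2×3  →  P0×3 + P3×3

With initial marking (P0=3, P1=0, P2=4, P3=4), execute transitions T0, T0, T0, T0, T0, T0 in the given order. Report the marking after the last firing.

step 1: fire T0:  (P0=3, P1=0, P2=4, P3=4) → (P0=4, P1=0, P2=7, P3=7)
step 2: fire T0:  (P0=4, P1=0, P2=7, P3=7) → (P0=5, P1=0, P2=10, P3=10)
step 3: fire T0:  (P0=5, P1=0, P2=10, P3=10) → (P0=6, P1=0, P2=13, P3=13)
step 4: fire T0:  (P0=6, P1=0, P2=13, P3=13) → (P0=7, P1=0, P2=16, P3=16)
step 5: fire T0:  (P0=7, P1=0, P2=16, P3=16) → (P0=8, P1=0, P2=19, P3=19)
step 6: fire T0:  (P0=8, P1=0, P2=19, P3=19) → (P0=9, P1=0, P2=22, P3=22)

(P0=9, P1=0, P2=22, P3=22)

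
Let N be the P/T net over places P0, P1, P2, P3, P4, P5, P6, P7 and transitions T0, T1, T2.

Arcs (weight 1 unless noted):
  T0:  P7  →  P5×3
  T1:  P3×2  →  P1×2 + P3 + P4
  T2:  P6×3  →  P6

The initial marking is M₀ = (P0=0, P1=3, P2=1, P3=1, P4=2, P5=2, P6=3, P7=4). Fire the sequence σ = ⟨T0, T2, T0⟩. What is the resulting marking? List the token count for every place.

step 1: fire T0:  (P0=0, P1=3, P2=1, P3=1, P4=2, P5=2, P6=3, P7=4) → (P0=0, P1=3, P2=1, P3=1, P4=2, P5=5, P6=3, P7=3)
step 2: fire T2:  (P0=0, P1=3, P2=1, P3=1, P4=2, P5=5, P6=3, P7=3) → (P0=0, P1=3, P2=1, P3=1, P4=2, P5=5, P6=1, P7=3)
step 3: fire T0:  (P0=0, P1=3, P2=1, P3=1, P4=2, P5=5, P6=1, P7=3) → (P0=0, P1=3, P2=1, P3=1, P4=2, P5=8, P6=1, P7=2)

(P0=0, P1=3, P2=1, P3=1, P4=2, P5=8, P6=1, P7=2)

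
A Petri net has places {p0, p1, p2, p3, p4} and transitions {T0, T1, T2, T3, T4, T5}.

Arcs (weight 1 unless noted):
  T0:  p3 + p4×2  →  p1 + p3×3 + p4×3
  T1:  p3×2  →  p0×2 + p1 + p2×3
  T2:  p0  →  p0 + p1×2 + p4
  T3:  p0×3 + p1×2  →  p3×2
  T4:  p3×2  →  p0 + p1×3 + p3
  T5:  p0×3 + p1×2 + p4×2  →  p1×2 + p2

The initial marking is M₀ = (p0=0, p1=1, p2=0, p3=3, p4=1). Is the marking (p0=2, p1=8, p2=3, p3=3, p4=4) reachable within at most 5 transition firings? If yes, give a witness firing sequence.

depth 0: 1 marking
depth 1: 3 markings reached so far
depth 2: 7 markings reached so far
depth 3: 14 markings reached so far
depth 4: 29 markings reached so far
depth 5: 56 markings reached so far
target is not among the 56 markings reachable within 5 steps

NO — not reachable within 5 firings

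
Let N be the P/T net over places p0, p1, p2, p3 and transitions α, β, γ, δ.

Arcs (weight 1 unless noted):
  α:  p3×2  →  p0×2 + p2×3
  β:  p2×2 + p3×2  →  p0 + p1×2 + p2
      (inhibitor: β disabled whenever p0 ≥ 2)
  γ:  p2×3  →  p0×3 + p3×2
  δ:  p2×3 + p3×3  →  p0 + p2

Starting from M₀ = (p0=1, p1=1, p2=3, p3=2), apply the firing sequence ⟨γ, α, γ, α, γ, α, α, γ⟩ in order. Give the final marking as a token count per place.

(p0=21, p1=1, p2=3, p3=2)

step 1: fire γ:  (p0=1, p1=1, p2=3, p3=2) → (p0=4, p1=1, p2=0, p3=4)
step 2: fire α:  (p0=4, p1=1, p2=0, p3=4) → (p0=6, p1=1, p2=3, p3=2)
step 3: fire γ:  (p0=6, p1=1, p2=3, p3=2) → (p0=9, p1=1, p2=0, p3=4)
step 4: fire α:  (p0=9, p1=1, p2=0, p3=4) → (p0=11, p1=1, p2=3, p3=2)
step 5: fire γ:  (p0=11, p1=1, p2=3, p3=2) → (p0=14, p1=1, p2=0, p3=4)
step 6: fire α:  (p0=14, p1=1, p2=0, p3=4) → (p0=16, p1=1, p2=3, p3=2)
step 7: fire α:  (p0=16, p1=1, p2=3, p3=2) → (p0=18, p1=1, p2=6, p3=0)
step 8: fire γ:  (p0=18, p1=1, p2=6, p3=0) → (p0=21, p1=1, p2=3, p3=2)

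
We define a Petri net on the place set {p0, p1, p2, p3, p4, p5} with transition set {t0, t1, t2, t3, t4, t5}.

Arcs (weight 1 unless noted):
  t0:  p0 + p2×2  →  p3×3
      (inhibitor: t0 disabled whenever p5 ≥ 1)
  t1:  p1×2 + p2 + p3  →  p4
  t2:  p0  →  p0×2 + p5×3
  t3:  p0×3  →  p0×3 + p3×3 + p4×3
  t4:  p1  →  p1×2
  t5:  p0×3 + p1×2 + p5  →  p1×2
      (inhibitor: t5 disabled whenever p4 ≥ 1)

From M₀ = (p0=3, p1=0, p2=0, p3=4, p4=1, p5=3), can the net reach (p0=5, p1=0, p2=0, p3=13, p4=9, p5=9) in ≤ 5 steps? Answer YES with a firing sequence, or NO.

depth 0: 1 marking
depth 1: 3 markings reached so far
depth 2: 6 markings reached so far
depth 3: 10 markings reached so far
depth 4: 15 markings reached so far
depth 5: 21 markings reached so far
target is not among the 21 markings reachable within 5 steps

NO — not reachable within 5 firings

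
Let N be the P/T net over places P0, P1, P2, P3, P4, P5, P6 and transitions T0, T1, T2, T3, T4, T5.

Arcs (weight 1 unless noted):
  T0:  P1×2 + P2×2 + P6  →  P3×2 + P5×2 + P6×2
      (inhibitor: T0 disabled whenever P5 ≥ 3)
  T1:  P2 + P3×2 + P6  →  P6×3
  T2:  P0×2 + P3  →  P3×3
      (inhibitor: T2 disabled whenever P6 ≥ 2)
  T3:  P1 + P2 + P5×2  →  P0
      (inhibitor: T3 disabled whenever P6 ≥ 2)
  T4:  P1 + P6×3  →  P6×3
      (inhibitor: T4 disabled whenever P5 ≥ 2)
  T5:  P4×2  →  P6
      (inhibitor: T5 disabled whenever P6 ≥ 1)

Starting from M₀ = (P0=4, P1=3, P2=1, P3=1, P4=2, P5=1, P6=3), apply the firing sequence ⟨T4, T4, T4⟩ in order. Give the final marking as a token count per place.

step 1: fire T4:  (P0=4, P1=3, P2=1, P3=1, P4=2, P5=1, P6=3) → (P0=4, P1=2, P2=1, P3=1, P4=2, P5=1, P6=3)
step 2: fire T4:  (P0=4, P1=2, P2=1, P3=1, P4=2, P5=1, P6=3) → (P0=4, P1=1, P2=1, P3=1, P4=2, P5=1, P6=3)
step 3: fire T4:  (P0=4, P1=1, P2=1, P3=1, P4=2, P5=1, P6=3) → (P0=4, P1=0, P2=1, P3=1, P4=2, P5=1, P6=3)

(P0=4, P1=0, P2=1, P3=1, P4=2, P5=1, P6=3)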